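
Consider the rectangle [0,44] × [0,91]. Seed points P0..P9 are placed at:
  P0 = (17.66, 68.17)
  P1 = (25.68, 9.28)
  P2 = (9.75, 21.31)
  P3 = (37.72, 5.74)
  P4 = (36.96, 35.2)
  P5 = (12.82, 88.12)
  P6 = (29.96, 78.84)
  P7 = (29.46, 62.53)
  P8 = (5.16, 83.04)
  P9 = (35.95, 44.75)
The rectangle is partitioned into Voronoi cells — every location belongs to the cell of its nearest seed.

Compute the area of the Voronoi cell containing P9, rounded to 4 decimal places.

1. box [0,44]×[0,91]: [(0, 0) (44, 0) (44, 91) (0, 91)]
2. ⊥bis P9·P0 via (26.805,56.46): [(0, 35.5265) (0, 0) (44, 0) (44, 69.8885)]  |A|=2319.1302
3. ⊥bis P9·P1 via (30.815,27.015): [(0.3837, 35.8261) (44, 23.1974) (44, 69.8885)]  |A|=1018.2478
4. ⊥bis P9·P2 via (22.85,33.03): [(12.1367, 45.0047) (27.3281, 28.0246) (44, 23.1974) (44, 69.8885)]  |A|=848.7456
5. ⊥bis P9·P3 via (36.835,25.245): [(12.1367, 45.0047) (27.3281, 28.0246) (36.9155, 25.2487) (44, 25.5701) (44, 69.8885)]  |A|=840.3409
6. ⊥bis P9·P4 via (36.455,39.975): [(12.1367, 45.0047) (18.3497, 38.0602) (44, 40.773) (44, 69.8885)]  |A|=561.3506
7. ⊥bis P9·P5 via (24.385,66.435): [(12.1367, 45.0047) (18.3497, 38.0602) (44, 40.773) (44, 69.8885)]  |A|=561.3506
8. ⊥bis P9·P6 via (32.955,61.795): [(33.8342, 61.9495) (12.1367, 45.0047) (18.3497, 38.0602) (44, 40.773) (44, 63.7357)]  |A|=530.0764
9. ⊥bis P9·P7 via (32.705,53.64): [(14.8475, 47.1217) (12.1367, 45.0047) (18.3497, 38.0602) (44, 40.773) (44, 57.7629)]  |A|=384.6036
10. ⊥bis P9·P8 via (20.555,63.895): [(14.8475, 47.1217) (12.1367, 45.0047) (18.3497, 38.0602) (44, 40.773) (44, 57.7629)]  |A|=384.6036
11. canonical 5-gon: [(14.8475, 47.1217) (12.1367, 45.0047) (18.3497, 38.0602) (44, 40.773) (44, 57.7629)]
12. shoelace: 384.6036

Area of P9's cell: 384.6036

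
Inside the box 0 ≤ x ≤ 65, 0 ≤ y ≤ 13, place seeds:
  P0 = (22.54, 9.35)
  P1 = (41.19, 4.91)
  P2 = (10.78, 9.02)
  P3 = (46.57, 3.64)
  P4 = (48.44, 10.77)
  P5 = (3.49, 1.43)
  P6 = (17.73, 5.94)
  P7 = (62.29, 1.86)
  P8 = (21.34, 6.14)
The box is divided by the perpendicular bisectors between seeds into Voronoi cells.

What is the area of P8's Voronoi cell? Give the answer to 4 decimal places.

Area of P8's cell: 73.9606

1. box [0,65]×[0,13]: [(0, 0) (65, 0) (65, 13) (0, 13)]
2. ⊥bis P8·P0 via (21.94,7.745): [(0, 0) (42.6579, 0) (7.8829, 13) (0, 13)]  |A|=328.5149
3. ⊥bis P8·P1 via (31.265,5.525): [(0, 0) (30.9226, 0) (31.1883, 4.2877) (7.8829, 13) (0, 13)]  |A|=303.3564
4. ⊥bis P8·P2 via (16.06,7.58): [(13.9927, 0) (30.9226, 0) (31.1883, 4.2877) (16.6449, 9.7245)]  |A|=114.2185
5. ⊥bis P8·P3 via (33.955,4.89): [(13.9927, 0) (30.9226, 0) (31.1883, 4.2877) (16.6449, 9.7245)]  |A|=114.2185
6. ⊥bis P8·P4 via (34.89,8.455): [(13.9927, 0) (30.9226, 0) (31.1883, 4.2877) (16.6449, 9.7245)]  |A|=114.2185
7. ⊥bis P8·P5 via (12.415,3.785): [(13.9927, 0) (30.9226, 0) (31.1883, 4.2877) (16.6449, 9.7245)]  |A|=114.2185
8. ⊥bis P8·P6 via (19.535,6.04): [(19.8696, 0) (30.9226, 0) (31.1883, 4.2877) (19.3877, 8.6991)]  |A|=73.9606
9. ⊥bis P8·P7 via (41.815,4): [(19.8696, 0) (30.9226, 0) (31.1883, 4.2877) (19.3877, 8.6991)]  |A|=73.9606
10. canonical 4-gon: [(19.8696, 0) (30.9226, 0) (31.1883, 4.2877) (19.3877, 8.6991)]
11. shoelace: 73.9606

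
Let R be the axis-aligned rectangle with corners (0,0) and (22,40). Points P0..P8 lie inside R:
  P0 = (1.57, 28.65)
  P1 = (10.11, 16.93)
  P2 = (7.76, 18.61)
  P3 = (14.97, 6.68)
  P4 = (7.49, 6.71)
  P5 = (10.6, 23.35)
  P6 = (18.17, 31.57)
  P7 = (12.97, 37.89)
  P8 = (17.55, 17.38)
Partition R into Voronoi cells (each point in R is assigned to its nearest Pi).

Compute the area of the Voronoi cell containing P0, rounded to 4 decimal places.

1. box [0,22]×[0,40]: [(0, 0) (22, 0) (22, 40) (0, 40)]
2. ⊥bis P0·P1 via (5.84,22.79): [(0, 18.5346) (22, 34.5653) (22, 40) (0, 40)]  |A|=295.9015
3. ⊥bis P0·P2 via (4.665,23.63): [(0, 20.7539) (19.7913, 32.9559) (22, 34.5653) (22, 40) (0, 40)]  |A|=273.9402
4. ⊥bis P0·P3 via (8.27,17.665): [(0, 20.7539) (19.7913, 32.9559) (22, 34.5653) (22, 40) (0, 40)]  |A|=273.9402
5. ⊥bis P0·P4 via (4.53,17.68): [(0, 20.7539) (19.7913, 32.9559) (22, 34.5653) (22, 40) (0, 40)]  |A|=273.9402
6. ⊥bis P0·P5 via (6.085,26): [(0, 20.7539) (4.7104, 23.658) (14.3021, 40) (0, 40)]  |A|=162.1906
7. ⊥bis P0·P6 via (9.87,30.11): [(0, 20.7539) (4.7104, 23.658) (9.5535, 31.9095) (8.1303, 40) (0, 40)]  |A|=137.2243
8. ⊥bis P0·P7 via (7.27,33.27): [(0, 20.7539) (4.7104, 23.658) (9.0576, 31.0646) (1.8152, 40) (0, 40)]  |A|=106.4027
9. ⊥bis P0·P8 via (9.56,23.015): [(0, 20.7539) (4.7104, 23.658) (9.0576, 31.0646) (1.8152, 40) (0, 40)]  |A|=106.4027
10. canonical 5-gon: [(0, 20.7539) (4.7104, 23.658) (9.0576, 31.0646) (1.8152, 40) (0, 40)]
11. shoelace: 106.4027

Area of P0's cell: 106.4027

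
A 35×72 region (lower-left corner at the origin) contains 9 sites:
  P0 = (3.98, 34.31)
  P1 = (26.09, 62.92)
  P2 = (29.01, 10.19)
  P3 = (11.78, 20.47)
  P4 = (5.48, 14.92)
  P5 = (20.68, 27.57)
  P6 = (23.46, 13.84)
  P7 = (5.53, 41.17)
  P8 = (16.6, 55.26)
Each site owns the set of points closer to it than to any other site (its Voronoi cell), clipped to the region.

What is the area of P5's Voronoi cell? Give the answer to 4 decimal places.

1. box [0,35]×[0,72]: [(0, 0) (35, 0) (35, 72) (0, 72)]
2. ⊥bis P5·P0 via (12.33,30.94): [(0, 0.3894) (0, 0) (35, 0) (35, 72) (28.9015, 72)]  |A|=1485.1725
3. ⊥bis P5·P1 via (23.385,45.245): [(18.4106, 46.0063) (0, 0.3894) (0, 0) (35, 0) (35, 43.4674)]  |A|=1169.2429
4. ⊥bis P5·P2 via (24.845,18.88): [(18.4106, 46.0063) (3.2939, 8.5508) (35, 23.7472) (35, 43.4674)]  |A|=642.4969
5. ⊥bis P5·P3 via (16.23,24.02): [(18.4106, 46.0063) (11.7856, 29.5911) (21.5792, 17.3147) (35, 23.7472) (35, 43.4674)]  |A|=487.3435
6. ⊥bis P5·P4 via (13.08,21.245): [(18.4106, 46.0063) (11.7856, 29.5911) (21.5792, 17.3147) (35, 23.7472) (35, 43.4674)]  |A|=487.3435
7. ⊥bis P5·P6 via (22.07,20.705): [(18.4106, 46.0063) (11.7856, 29.5911) (19.3189, 20.148) (33.4678, 23.0128) (35, 23.7472) (35, 43.4674)]  |A|=464.0623
8. ⊥bis P5·P7 via (13.105,34.37): [(22.9299, 45.3146) (14.212, 35.6032) (11.7856, 29.5911) (19.3189, 20.148) (33.4678, 23.0128) (35, 23.7472) (35, 43.4674)]  |A|=439.1033
9. ⊥bis P5·P8 via (18.64,41.415): [(33.8077, 43.6499) (19.5495, 41.549) (14.212, 35.6032) (11.7856, 29.5911) (19.3189, 20.148) (33.4678, 23.0128) (35, 23.7472) (35, 43.4674)]  |A|=415.8086
10. canonical 8-gon: [(33.8077, 43.6499) (19.5495, 41.549) (14.212, 35.6032) (11.7856, 29.5911) (19.3189, 20.148) (33.4678, 23.0128) (35, 23.7472) (35, 43.4674)]
11. shoelace: 415.8086

Area of P5's cell: 415.8086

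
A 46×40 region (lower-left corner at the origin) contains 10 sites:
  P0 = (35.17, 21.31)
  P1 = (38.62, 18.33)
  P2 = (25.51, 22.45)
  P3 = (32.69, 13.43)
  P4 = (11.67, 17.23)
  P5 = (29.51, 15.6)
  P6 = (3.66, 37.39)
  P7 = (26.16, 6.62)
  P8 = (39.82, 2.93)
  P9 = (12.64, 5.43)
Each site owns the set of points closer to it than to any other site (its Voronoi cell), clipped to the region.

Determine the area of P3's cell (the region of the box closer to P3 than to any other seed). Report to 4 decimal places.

1. box [0,46]×[0,40]: [(0, 0) (46, 0) (46, 40) (0, 40)]
2. ⊥bis P3·P0 via (33.93,17.37): [(0, 28.0485) (0, 0) (46, 0) (46, 13.5713)]  |A|=957.2553
3. ⊥bis P3·P1 via (35.655,15.88): [(34.5974, 17.16) (0, 28.0485) (0, 0) (46, 0) (46, 3.3604)]  |A|=899.0398
4. ⊥bis P3·P2 via (29.1,17.94): [(34.5974, 17.16) (29.9554, 18.6209) (6.5626, 0) (46, 0) (46, 3.3604)]  |A|=417.8379
5. ⊥bis P3·P4 via (22.18,15.33): [(34.5974, 17.16) (29.9554, 18.6209) (21.568, 11.9444) (19.4086, 0) (46, 0) (46, 3.3604)]  |A|=341.1184
6. ⊥bis P3·P5 via (31.1,14.515): [(34.5974, 17.16) (33.2041, 17.5985) (21.1951, 0) (46, 0) (46, 3.3604)]  |A|=246.8768
7. ⊥bis P3·P6 via (18.175,25.41): [(34.5974, 17.16) (33.2041, 17.5985) (21.1951, 0) (46, 0) (46, 3.3604)]  |A|=246.8768
8. ⊥bis P3·P7 via (29.425,10.025): [(34.5974, 17.16) (33.2041, 17.5985) (28.5854, 10.8301) (39.8799, 0) (46, 0) (46, 3.3604)]  |A|=145.6984
9. ⊥bis P3·P8 via (36.255,8.18): [(39.9463, 10.6866) (34.5974, 17.16) (33.2041, 17.5985) (28.5854, 10.8301) (33.383, 6.2298)]  |A|=67.9033
10. ⊥bis P3·P9 via (22.665,9.43): [(39.9463, 10.6866) (34.5974, 17.16) (33.2041, 17.5985) (28.5854, 10.8301) (33.383, 6.2298)]  |A|=67.9033
11. canonical 5-gon: [(39.9463, 10.6866) (34.5974, 17.16) (33.2041, 17.5985) (28.5854, 10.8301) (33.383, 6.2298)]
12. shoelace: 67.9033

Area of P3's cell: 67.9033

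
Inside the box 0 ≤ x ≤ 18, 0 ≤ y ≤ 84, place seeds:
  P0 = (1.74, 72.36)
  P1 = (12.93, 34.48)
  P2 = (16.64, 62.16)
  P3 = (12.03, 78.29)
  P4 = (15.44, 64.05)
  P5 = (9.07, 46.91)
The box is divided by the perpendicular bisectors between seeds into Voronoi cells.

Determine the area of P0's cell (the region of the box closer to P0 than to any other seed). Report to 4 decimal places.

Area of P0's cell: 154.0817

1. box [0,18]×[0,84]: [(0, 0) (18, 0) (18, 84) (0, 84)]
2. ⊥bis P0·P1 via (7.335,53.42): [(0, 51.2532) (18, 56.5705) (18, 84) (0, 84)]  |A|=541.5867
3. ⊥bis P0·P2 via (9.19,67.26): [(0, 53.8354) (18, 80.1295) (18, 84) (0, 84)]  |A|=306.3159
4. ⊥bis P0·P3 via (6.885,75.325): [(0, 53.8354) (10.462, 69.1181) (1.8857, 84) (0, 84)]  |A|=171.8221
5. ⊥bis P0·P4 via (8.59,68.205): [(0, 54.0434) (9.8198, 70.2324) (1.8857, 84) (0, 84)]  |A|=160.0645
6. ⊥bis P0·P5 via (5.405,59.635): [(0, 58.0783) (2.9655, 58.9324) (9.8198, 70.2324) (1.8857, 84) (0, 84)]  |A|=154.0817
7. canonical 5-gon: [(0, 58.0783) (2.9655, 58.9324) (9.8198, 70.2324) (1.8857, 84) (0, 84)]
8. shoelace: 154.0817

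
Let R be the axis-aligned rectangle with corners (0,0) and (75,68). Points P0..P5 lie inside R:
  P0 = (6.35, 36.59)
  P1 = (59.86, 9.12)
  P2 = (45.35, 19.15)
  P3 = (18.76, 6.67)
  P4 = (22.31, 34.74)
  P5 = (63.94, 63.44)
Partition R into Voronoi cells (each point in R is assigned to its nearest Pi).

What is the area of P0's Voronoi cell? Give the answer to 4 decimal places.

Area of P0's cell: 746.3482

1. box [0,75]×[0,68]: [(0, 0) (75, 0) (75, 68) (0, 68)]
2. ⊥bis P0·P1 via (33.105,22.855): [(0, 0) (21.3721, 0) (56.2807, 68) (0, 68)]  |A|=2640.1965
3. ⊥bis P0·P2 via (25.85,27.87): [(0, 0) (13.3871, 0) (43.7953, 68) (0, 68)]  |A|=1944.2023
4. ⊥bis P0·P3 via (12.555,21.63): [(0, 16.4225) (25.4516, 26.9792) (43.7953, 68) (0, 68)]  |A|=1554.6256
5. ⊥bis P0·P4 via (14.33,35.665): [(0, 16.4225) (12.7106, 21.6945) (18.0781, 68) (0, 68)]  |A|=746.3482
6. ⊥bis P0·P5 via (35.145,50.015): [(0, 16.4225) (12.7106, 21.6945) (18.0781, 68) (0, 68)]  |A|=746.3482
7. canonical 4-gon: [(0, 16.4225) (12.7106, 21.6945) (18.0781, 68) (0, 68)]
8. shoelace: 746.3482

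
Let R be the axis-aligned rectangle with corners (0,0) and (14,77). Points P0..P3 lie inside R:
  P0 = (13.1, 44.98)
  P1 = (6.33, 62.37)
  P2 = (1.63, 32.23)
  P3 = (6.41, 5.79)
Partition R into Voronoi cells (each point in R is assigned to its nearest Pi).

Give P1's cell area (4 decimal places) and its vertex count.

1. box [0,14]×[0,77]: [(0, 0) (14, 0) (14, 77) (0, 77)]
2. ⊥bis P1·P0 via (9.715,53.675): [(0, 49.8929) (14, 55.3432) (14, 77) (0, 77)]  |A|=341.3475
3. ⊥bis P1·P2 via (3.98,47.3): [(0, 49.8929) (14, 55.3432) (14, 77) (0, 77)]  |A|=341.3475
4. ⊥bis P1·P3 via (6.37,34.08): [(0, 49.8929) (14, 55.3432) (14, 77) (0, 77)]  |A|=341.3475
5. canonical 4-gon: [(0, 49.8929) (14, 55.3432) (14, 77) (0, 77)]
6. shoelace: 341.3475

Area of P1's cell: 341.3475 (4 vertices)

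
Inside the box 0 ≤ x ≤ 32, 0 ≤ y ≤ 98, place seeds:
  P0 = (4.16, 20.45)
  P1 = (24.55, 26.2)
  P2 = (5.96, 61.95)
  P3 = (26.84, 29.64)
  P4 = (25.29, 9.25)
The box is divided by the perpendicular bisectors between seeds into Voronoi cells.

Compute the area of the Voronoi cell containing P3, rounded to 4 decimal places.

1. box [0,32]×[0,98]: [(0, 0) (32, 0) (32, 98) (0, 98)]
2. ⊥bis P3·P0 via (15.5,25.045): [(0, 63.2974) (25.6483, 0) (32, 0) (32, 98) (0, 98)]  |A|=2324.2639
3. ⊥bis P3·P1 via (25.695,27.92): [(0, 63.2974) (10.1389, 38.2757) (32, 23.7228) (32, 98) (0, 98)]  |A|=1943.4032
4. ⊥bis P3·P2 via (16.4,45.795): [(9.0236, 41.0281) (10.1389, 38.2757) (32, 23.7228) (32, 55.8763)]  |A|=391.3566
5. ⊥bis P3·P4 via (26.065,19.445): [(9.0236, 41.0281) (10.1389, 38.2757) (32, 23.7228) (32, 55.8763)]  |A|=391.3566
6. canonical 4-gon: [(9.0236, 41.0281) (10.1389, 38.2757) (32, 23.7228) (32, 55.8763)]
7. shoelace: 391.3566

Area of P3's cell: 391.3566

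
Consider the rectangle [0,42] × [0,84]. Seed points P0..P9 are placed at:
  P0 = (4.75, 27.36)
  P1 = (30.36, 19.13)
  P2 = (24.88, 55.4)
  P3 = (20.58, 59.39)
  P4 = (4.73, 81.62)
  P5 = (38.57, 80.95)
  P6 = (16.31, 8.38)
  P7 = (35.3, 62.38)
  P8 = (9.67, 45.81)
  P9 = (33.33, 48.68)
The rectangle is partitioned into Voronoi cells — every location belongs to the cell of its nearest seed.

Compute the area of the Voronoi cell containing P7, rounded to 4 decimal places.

Area of P7's cell: 237.0901

1. box [0,42]×[0,84]: [(0, 0) (42, 0) (42, 84) (0, 84)]
2. ⊥bis P7·P0 via (20.025,44.87): [(0, 62.339) (42, 25.6999) (42, 84) (0, 84)]  |A|=1679.1831
3. ⊥bis P7·P1 via (32.83,40.755): [(0, 62.339) (23.5236, 41.818) (42, 39.7076) (42, 84) (0, 84)]  |A|=1549.7772
4. ⊥bis P7·P2 via (30.09,58.89): [(42, 41.1103) (42, 84) (13.2697, 84)]  |A|=616.1173
5. ⊥bis P7·P3 via (27.94,60.885): [(27.5859, 62.6282) (42, 41.1103) (42, 84) (23.2448, 84)]  |A|=509.5244
6. ⊥bis P7·P4 via (20.015,72): [(24.2995, 78.8075) (27.5859, 62.6282) (42, 41.1103) (42, 84) (27.5675, 84)]  |A|=498.3016
7. ⊥bis P7·P5 via (36.935,71.665): [(25.3354, 73.7076) (27.5859, 62.6282) (42, 41.1103) (42, 70.7731)]  |A|=302.7956
8. ⊥bis P7·P6 via (25.805,35.38): [(25.3354, 73.7076) (27.5859, 62.6282) (42, 41.1103) (42, 70.7731)]  |A|=302.7956
9. ⊥bis P7·P8 via (22.485,54.095): [(25.3354, 73.7076) (27.5859, 62.6282) (42, 41.1103) (42, 70.7731)]  |A|=302.7956
10. ⊥bis P7·P9 via (34.315,55.53): [(25.3354, 73.7076) (27.5859, 62.6282) (32.1303, 55.8441) (42, 54.4249) (42, 70.7731)]  |A|=237.0901
11. canonical 5-gon: [(25.3354, 73.7076) (27.5859, 62.6282) (32.1303, 55.8441) (42, 54.4249) (42, 70.7731)]
12. shoelace: 237.0901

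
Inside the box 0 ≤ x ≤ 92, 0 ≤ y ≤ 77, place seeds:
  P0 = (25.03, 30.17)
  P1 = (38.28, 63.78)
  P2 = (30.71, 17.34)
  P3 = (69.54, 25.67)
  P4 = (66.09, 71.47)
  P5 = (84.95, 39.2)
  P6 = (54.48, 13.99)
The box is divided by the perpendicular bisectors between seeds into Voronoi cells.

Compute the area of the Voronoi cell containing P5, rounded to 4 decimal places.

1. box [0,92]×[0,77]: [(0, 0) (92, 0) (92, 77) (0, 77)]
2. ⊥bis P5·P0 via (54.99,34.685): [(60.2171, 0) (92, 0) (92, 77) (48.6131, 77)]  |A|=2894.0392
3. ⊥bis P5·P1 via (61.615,51.49): [(54.4948, 37.9709) (60.2171, 0) (92, 0) (92, 77) (75.0505, 77)]  |A|=2378.1247
4. ⊥bis P5·P2 via (57.83,28.27): [(54.4948, 37.9709) (54.8379, 35.694) (69.2235, 0) (92, 0) (92, 77) (75.0505, 77)]  |A|=2217.387
5. ⊥bis P5·P3 via (77.245,32.435): [(61.2024, 50.7067) (92, 15.6298) (92, 77) (75.0505, 77)]  |A|=1167.8554
6. ⊥bis P5·P4 via (75.52,55.335): [(63.3723, 48.2353) (92, 15.6298) (92, 64.9666)]  |A|=706.2007
7. ⊥bis P5·P6 via (69.715,26.595): [(63.3723, 48.2353) (92, 15.6298) (92, 64.9666)]  |A|=706.2007
8. canonical 3-gon: [(63.3723, 48.2353) (92, 15.6298) (92, 64.9666)]
9. shoelace: 706.2007

Area of P5's cell: 706.2007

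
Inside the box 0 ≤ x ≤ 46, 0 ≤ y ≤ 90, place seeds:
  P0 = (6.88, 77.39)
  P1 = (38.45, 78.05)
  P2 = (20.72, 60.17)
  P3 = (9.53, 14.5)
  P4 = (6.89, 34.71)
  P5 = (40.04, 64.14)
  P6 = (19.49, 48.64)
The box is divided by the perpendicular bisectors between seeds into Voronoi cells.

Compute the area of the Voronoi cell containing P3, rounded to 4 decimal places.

1. box [0,46]×[0,90]: [(0, 0) (46, 0) (46, 90) (0, 90)]
2. ⊥bis P3·P0 via (8.205,45.945): [(0, 45.5993) (0, 0) (46, 0) (46, 47.5376)]  |A|=2142.1472
3. ⊥bis P3·P1 via (23.99,46.275): [(23.316, 46.5817) (0, 45.5993) (0, 0) (46, 0) (46, 36.2588)]  |A|=2014.2233
4. ⊥bis P3·P2 via (15.125,37.335): [(0, 41.0409) (0, 0) (46, 0) (46, 29.7701)]  |A|=1628.652
5. ⊥bis P3·P4 via (8.21,24.605): [(0, 23.5325) (0, 0) (46, 0) (46, 29.5414)]  |A|=1220.7017
6. ⊥bis P3·P5 via (24.785,39.32): [(41.6247, 28.9699) (0, 23.5325) (0, 0) (46, 0) (46, 26.2807)]  |A|=1213.5684
7. ⊥bis P3·P6 via (14.51,31.57): [(29.0519, 27.3275) (0, 23.5325) (0, 0) (46, 0) (46, 22.3831)]  |A|=1160.0417
8. canonical 5-gon: [(29.0519, 27.3275) (0, 23.5325) (0, 0) (46, 0) (46, 22.3831)]
9. shoelace: 1160.0417

Area of P3's cell: 1160.0417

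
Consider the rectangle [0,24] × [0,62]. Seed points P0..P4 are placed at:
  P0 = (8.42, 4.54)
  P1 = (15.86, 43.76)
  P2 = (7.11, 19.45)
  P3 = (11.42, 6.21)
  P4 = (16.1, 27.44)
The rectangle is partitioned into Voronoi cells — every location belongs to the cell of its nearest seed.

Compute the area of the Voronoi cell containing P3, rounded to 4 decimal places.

1. box [0,24]×[0,62]: [(0, 0) (24, 0) (24, 62) (0, 62)]
2. ⊥bis P3·P0 via (9.92,5.375): [(0, 23.1954) (12.9121, 0) (24, 0) (24, 62) (0, 62)]  |A|=1338.2498
3. ⊥bis P3·P1 via (13.64,24.985): [(0, 26.5978) (0, 23.1954) (12.9121, 0) (24, 0) (24, 23.76)]  |A|=454.5438
4. ⊥bis P3·P2 via (9.265,12.83): [(6.3062, 11.8668) (12.9121, 0) (24, 0) (24, 17.6267)]  |A|=221.7304
5. ⊥bis P3·P4 via (13.76,16.825): [(18.3971, 15.8028) (6.3062, 11.8668) (12.9121, 0) (24, 0) (24, 14.5677)]  |A|=213.1609
6. canonical 5-gon: [(18.3971, 15.8028) (6.3062, 11.8668) (12.9121, 0) (24, 0) (24, 14.5677)]
7. shoelace: 213.1609

Area of P3's cell: 213.1609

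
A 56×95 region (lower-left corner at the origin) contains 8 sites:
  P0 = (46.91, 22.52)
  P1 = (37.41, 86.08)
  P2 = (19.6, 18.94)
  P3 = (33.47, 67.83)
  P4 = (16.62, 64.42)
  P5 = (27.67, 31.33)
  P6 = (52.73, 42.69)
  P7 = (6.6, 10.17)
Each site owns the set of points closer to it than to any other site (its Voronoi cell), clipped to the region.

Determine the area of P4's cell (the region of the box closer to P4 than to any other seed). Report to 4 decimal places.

Area of P4's cell: 1107.6427

1. box [0,56]×[0,95]: [(0, 0) (56, 0) (56, 95) (0, 95)]
2. ⊥bis P4·P0 via (31.765,43.47): [(0, 20.5067) (56, 60.9898) (56, 95) (0, 95)]  |A|=3038.0987
3. ⊥bis P4·P1 via (27.015,75.25): [(0, 20.5067) (47.9414, 55.1641) (6.4385, 95) (0, 95)]  |A|=1913.8989
4. ⊥bis P4·P2 via (18.11,41.68): [(0, 40.4934) (30.4031, 42.4855) (47.9414, 55.1641) (6.4385, 95) (0, 95)]  |A|=1610.0704
5. ⊥bis P4·P3 via (25.045,66.125): [(0, 40.4934) (29.8365, 42.4484) (22.2782, 79.7965) (6.4385, 95) (0, 95)]  |A|=1220.6577
6. ⊥bis P4·P5 via (22.145,47.875): [(0, 40.4934) (0.05, 40.4966) (28.321, 49.9374) (22.2782, 79.7965) (6.4385, 95) (0, 95)]  |A|=1107.6427
7. ⊥bis P4·P6 via (34.675,53.555): [(0, 40.4934) (0.05, 40.4966) (28.321, 49.9374) (22.2782, 79.7965) (6.4385, 95) (0, 95)]  |A|=1107.6427
8. ⊥bis P4·P7 via (11.61,37.295): [(0, 40.4934) (0.05, 40.4966) (28.321, 49.9374) (22.2782, 79.7965) (6.4385, 95) (0, 95)]  |A|=1107.6427
9. canonical 6-gon: [(0, 40.4934) (0.05, 40.4966) (28.321, 49.9374) (22.2782, 79.7965) (6.4385, 95) (0, 95)]
10. shoelace: 1107.6427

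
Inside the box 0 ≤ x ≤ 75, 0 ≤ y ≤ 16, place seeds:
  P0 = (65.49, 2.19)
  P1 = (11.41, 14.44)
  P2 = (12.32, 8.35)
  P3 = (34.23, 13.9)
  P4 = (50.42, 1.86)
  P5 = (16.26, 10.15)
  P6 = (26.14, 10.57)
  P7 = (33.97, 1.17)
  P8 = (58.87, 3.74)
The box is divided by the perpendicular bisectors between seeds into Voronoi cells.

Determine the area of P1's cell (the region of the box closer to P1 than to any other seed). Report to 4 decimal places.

1. box [0,75]×[0,16]: [(0, 0) (75, 0) (75, 16) (0, 16)]
2. ⊥bis P1·P0 via (38.45,8.315): [(0, 0) (36.5665, 0) (40.1908, 16) (0, 16)]  |A|=614.0584
3. ⊥bis P1·P2 via (11.865,11.395): [(0, 9.6221) (40.1035, 15.6145) (40.1908, 16) (0, 16)]  |A|=135.6345
4. ⊥bis P1·P3 via (22.82,14.17): [(0, 9.6221) (22.793, 13.0279) (22.8633, 16) (0, 16)]  |A|=106.6618
5. ⊥bis P1·P4 via (30.915,8.15): [(0, 9.6221) (22.793, 13.0279) (22.8633, 16) (0, 16)]  |A|=106.6618
6. ⊥bis P1·P5 via (13.835,12.295): [(0, 9.6221) (13.2177, 11.5971) (17.1122, 16) (0, 16)]  |A|=79.8222
7. ⊥bis P1·P6 via (18.775,12.505): [(0, 9.6221) (13.2177, 11.5971) (17.1122, 16) (0, 16)]  |A|=79.8222
8. ⊥bis P1·P7 via (22.69,7.805): [(0, 9.6221) (13.2177, 11.5971) (17.1122, 16) (0, 16)]  |A|=79.8222
9. ⊥bis P1·P8 via (35.14,9.09): [(0, 9.6221) (13.2177, 11.5971) (17.1122, 16) (0, 16)]  |A|=79.8222
10. canonical 4-gon: [(0, 9.6221) (13.2177, 11.5971) (17.1122, 16) (0, 16)]
11. shoelace: 79.8222

Area of P1's cell: 79.8222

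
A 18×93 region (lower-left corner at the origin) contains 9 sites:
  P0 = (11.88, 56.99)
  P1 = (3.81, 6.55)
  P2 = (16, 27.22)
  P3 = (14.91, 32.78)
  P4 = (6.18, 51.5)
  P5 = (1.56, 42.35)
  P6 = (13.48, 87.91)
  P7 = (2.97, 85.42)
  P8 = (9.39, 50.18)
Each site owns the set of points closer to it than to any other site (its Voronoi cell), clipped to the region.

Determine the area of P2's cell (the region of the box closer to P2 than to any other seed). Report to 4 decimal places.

Area of P2's cell: 203.4745

1. box [0,18]×[0,93]: [(0, 0) (18, 0) (18, 93) (0, 93)]
2. ⊥bis P2·P0 via (13.94,42.105): [(0, 40.1758) (0, 0) (18, 0) (18, 42.6669)]  |A|=745.584
3. ⊥bis P2·P1 via (9.905,16.885): [(0, 40.1758) (0, 22.7264) (18, 12.111) (18, 42.6669)]  |A|=432.0471
4. ⊥bis P2·P3 via (15.455,30): [(0, 26.9702) (0, 22.7264) (18, 12.111) (18, 30.4989)]  |A|=203.6848
5. ⊥bis P2·P4 via (11.09,39.36): [(0, 26.9702) (0, 22.7264) (18, 12.111) (18, 30.4989)]  |A|=203.6848
6. ⊥bis P2·P5 via (8.78,34.785): [(0.7447, 27.1161) (0, 26.4054) (0, 22.7264) (18, 12.111) (18, 30.4989)]  |A|=203.4745
7. ⊥bis P2·P6 via (14.74,57.565): [(0.7447, 27.1161) (0, 26.4054) (0, 22.7264) (18, 12.111) (18, 30.4989)]  |A|=203.4745
8. ⊥bis P2·P7 via (9.485,56.32): [(0.7447, 27.1161) (0, 26.4054) (0, 22.7264) (18, 12.111) (18, 30.4989)]  |A|=203.4745
9. ⊥bis P2·P8 via (12.695,38.7): [(0.7447, 27.1161) (0, 26.4054) (0, 22.7264) (18, 12.111) (18, 30.4989)]  |A|=203.4745
10. canonical 5-gon: [(0.7447, 27.1161) (0, 26.4054) (0, 22.7264) (18, 12.111) (18, 30.4989)]
11. shoelace: 203.4745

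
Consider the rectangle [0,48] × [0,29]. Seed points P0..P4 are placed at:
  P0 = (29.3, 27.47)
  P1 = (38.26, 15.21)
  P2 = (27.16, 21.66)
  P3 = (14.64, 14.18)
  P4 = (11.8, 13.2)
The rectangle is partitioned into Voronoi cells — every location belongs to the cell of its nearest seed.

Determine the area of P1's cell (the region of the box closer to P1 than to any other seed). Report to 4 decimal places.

1. box [0,48]×[0,29]: [(0, 0) (48, 0) (48, 29) (0, 29)]
2. ⊥bis P1·P0 via (33.78,21.34): [(4.5804, 0) (48, 0) (48, 29) (44.2612, 29)]  |A|=683.7967
3. ⊥bis P1·P2 via (32.71,18.435): [(34.8542, 22.1251) (21.9978, 0) (48, 0) (48, 29) (44.2612, 29)]  |A|=491.1163
4. ⊥bis P1·P3 via (26.45,14.695): [(34.8542, 22.1251) (26.7353, 8.1529) (27.0908, 0) (48, 0) (48, 29) (44.2612, 29)]  |A|=470.3547
5. ⊥bis P1·P4 via (25.03,14.205): [(34.8542, 22.1251) (26.7353, 8.1529) (27.0908, 0) (48, 0) (48, 29) (44.2612, 29)]  |A|=470.3547
6. canonical 6-gon: [(34.8542, 22.1251) (26.7353, 8.1529) (27.0908, 0) (48, 0) (48, 29) (44.2612, 29)]
7. shoelace: 470.3547

Area of P1's cell: 470.3547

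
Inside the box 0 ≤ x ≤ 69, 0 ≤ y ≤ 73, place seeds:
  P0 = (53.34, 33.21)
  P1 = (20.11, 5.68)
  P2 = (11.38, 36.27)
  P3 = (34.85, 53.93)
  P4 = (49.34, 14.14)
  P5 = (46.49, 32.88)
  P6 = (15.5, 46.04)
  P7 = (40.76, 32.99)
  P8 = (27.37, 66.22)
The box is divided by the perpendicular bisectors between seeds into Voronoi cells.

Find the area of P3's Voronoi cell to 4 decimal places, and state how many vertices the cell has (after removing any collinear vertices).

1. box [0,69]×[0,73]: [(0, 0) (69, 0) (69, 73) (0, 73)]
2. ⊥bis P3·P0 via (44.095,43.57): [(0, 4.2207) (69, 65.7946) (69, 73) (0, 73)]  |A|=2621.471
3. ⊥bis P3·P1 via (27.48,29.805): [(0, 38.1999) (28.3664, 29.5342) (69, 65.7946) (69, 73) (0, 73)]  |A|=2139.5373
4. ⊥bis P3·P2 via (23.115,45.1): [(32.2319, 32.9837) (69, 65.7946) (69, 73) (2.1216, 73)]  |A|=1470.5771
5. ⊥bis P3·P4 via (42.095,34.035): [(32.2319, 32.9837) (69, 65.7946) (69, 73) (2.1216, 73)]  |A|=1470.5771
6. ⊥bis P3·P5 via (40.67,43.405): [(29.1738, 37.0479) (49.189, 48.1157) (69, 65.7946) (69, 73) (2.1216, 73)]  |A|=1412.9803
7. ⊥bis P3·P6 via (25.175,49.985): [(30.2153, 37.6239) (49.189, 48.1157) (69, 65.7946) (69, 73) (15.7906, 73)]  |A|=1144.691
8. ⊥bis P3·P7 via (37.805,43.46): [(28.8645, 40.9367) (43.8599, 45.1689) (49.189, 48.1157) (69, 65.7946) (69, 73) (15.7906, 73)]  |A|=1116.9941
9. ⊥bis P3·P8 via (31.11,60.075): [(23.0588, 55.1749) (28.8645, 40.9367) (43.8599, 45.1689) (49.189, 48.1157) (69, 65.7946) (69, 73) (52.3464, 73)]  |A|=791.1878
10. canonical 7-gon: [(23.0588, 55.1749) (28.8645, 40.9367) (43.8599, 45.1689) (49.189, 48.1157) (69, 65.7946) (69, 73) (52.3464, 73)]
11. shoelace: 791.1878

Area of P3's cell: 791.1878 (7 vertices)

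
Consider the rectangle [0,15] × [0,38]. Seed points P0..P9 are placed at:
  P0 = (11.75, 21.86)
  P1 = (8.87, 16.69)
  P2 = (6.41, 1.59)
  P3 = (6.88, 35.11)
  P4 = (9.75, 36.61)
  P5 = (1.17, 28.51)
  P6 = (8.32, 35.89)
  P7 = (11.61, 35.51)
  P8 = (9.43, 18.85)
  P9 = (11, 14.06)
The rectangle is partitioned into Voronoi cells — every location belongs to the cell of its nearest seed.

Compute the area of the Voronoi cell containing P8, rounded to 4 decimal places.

1. box [0,15]×[0,38]: [(0, 0) (15, 0) (15, 38) (0, 38)]
2. ⊥bis P8·P0 via (10.59,20.355): [(0, 28.5174) (0, 0) (15, 0) (15, 16.9559)]  |A|=341.0499
3. ⊥bis P8·P1 via (9.15,17.77): [(0, 28.5174) (0, 20.1422) (15, 16.2533) (15, 16.9559)]  |A|=68.0833
4. ⊥bis P8·P2 via (7.92,10.22): [(0, 28.5174) (0, 20.1422) (15, 16.2533) (15, 16.9559)]  |A|=68.0833
5. ⊥bis P8·P3 via (8.155,26.98): [(3.0362, 26.1772) (0, 25.7011) (0, 20.1422) (15, 16.2533) (15, 16.9559)]  |A|=63.8079
6. ⊥bis P8·P4 via (9.59,27.73): [(3.0362, 26.1772) (0, 25.7011) (0, 20.1422) (15, 16.2533) (15, 16.9559)]  |A|=63.8079
7. ⊥bis P8·P5 via (5.3,23.68): [(5.7627, 24.0757) (0.8921, 19.9109) (15, 16.2533) (15, 16.9559)]  |A|=41.5303
8. ⊥bis P8·P6 via (8.875,27.37): [(5.7627, 24.0757) (0.8921, 19.9109) (15, 16.2533) (15, 16.9559)]  |A|=41.5303
9. ⊥bis P8·P7 via (10.52,27.18): [(5.7627, 24.0757) (0.8921, 19.9109) (15, 16.2533) (15, 16.9559)]  |A|=41.5303
10. ⊥bis P8·P9 via (10.215,16.455): [(14.0283, 17.7049) (5.7627, 24.0757) (0.8921, 19.9109) (11.9848, 17.0351)]  |A|=39.3804
11. canonical 4-gon: [(14.0283, 17.7049) (5.7627, 24.0757) (0.8921, 19.9109) (11.9848, 17.0351)]
12. shoelace: 39.3804

Area of P8's cell: 39.3804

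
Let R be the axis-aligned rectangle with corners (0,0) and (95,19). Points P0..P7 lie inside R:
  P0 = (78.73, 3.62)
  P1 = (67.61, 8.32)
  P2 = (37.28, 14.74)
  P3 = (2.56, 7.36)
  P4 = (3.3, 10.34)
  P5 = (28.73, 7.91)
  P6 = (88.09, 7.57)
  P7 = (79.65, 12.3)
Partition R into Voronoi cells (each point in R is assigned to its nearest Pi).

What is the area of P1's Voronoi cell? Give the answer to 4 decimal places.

Area of P1's cell: 388.6498

1. box [0,95]×[0,19]: [(0, 0) (95, 0) (95, 19) (0, 19)]
2. ⊥bis P1·P0 via (73.17,5.97): [(0, 0) (70.6467, 0) (78.6773, 19) (0, 19)]  |A|=1418.5779
3. ⊥bis P1·P2 via (52.445,11.53): [(50.0044, 0) (70.6467, 0) (78.6773, 19) (54.0262, 19)]  |A|=430.2871
4. ⊥bis P1·P3 via (35.085,7.84): [(50.0044, 0) (70.6467, 0) (78.6773, 19) (54.0262, 19)]  |A|=430.2871
5. ⊥bis P1·P4 via (35.455,9.33): [(50.0044, 0) (70.6467, 0) (78.6773, 19) (54.0262, 19)]  |A|=430.2871
6. ⊥bis P1·P5 via (48.17,8.115): [(50.0044, 0) (70.6467, 0) (78.6773, 19) (54.0262, 19)]  |A|=430.2871
7. ⊥bis P1·P6 via (77.85,7.945): [(50.0044, 0) (70.6467, 0) (78.2148, 17.9057) (78.2548, 19) (54.0262, 19)]  |A|=430.056
8. ⊥bis P1·P7 via (73.63,10.31): [(50.0044, 0) (70.6467, 0) (74.2332, 8.4854) (70.7574, 19) (54.0262, 19)]  |A|=388.6498
9. canonical 5-gon: [(50.0044, 0) (70.6467, 0) (74.2332, 8.4854) (70.7574, 19) (54.0262, 19)]
10. shoelace: 388.6498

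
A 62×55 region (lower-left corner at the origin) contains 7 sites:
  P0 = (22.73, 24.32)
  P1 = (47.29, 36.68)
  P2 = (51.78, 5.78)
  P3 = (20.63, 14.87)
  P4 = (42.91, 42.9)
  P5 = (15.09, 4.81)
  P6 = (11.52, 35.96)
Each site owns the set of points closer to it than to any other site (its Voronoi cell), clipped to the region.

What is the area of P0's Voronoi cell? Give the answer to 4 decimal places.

1. box [0,62]×[0,55]: [(0, 0) (62, 0) (62, 55) (0, 55)]
2. ⊥bis P0·P1 via (35.01,30.5): [(0, 0) (50.3593, 0) (22.6802, 55) (0, 55)]  |A|=2008.5875
3. ⊥bis P0·P2 via (37.255,15.05): [(0, 0) (27.6499, 0) (40.3471, 19.8949) (22.6802, 55) (0, 55)]  |A|=1782.6864
4. ⊥bis P0·P3 via (21.68,19.595): [(0, 24.4128) (37.8608, 15.9993) (40.3471, 19.8949) (22.6802, 55) (0, 55)]  |A|=1099.3532
5. ⊥bis P0·P4 via (32.82,33.61): [(0, 24.4128) (37.8608, 15.9993) (40.3471, 19.8949) (34.1982, 32.1131) (13.1259, 55) (0, 55)]  |A|=990.0197
6. ⊥bis P0·P5 via (18.91,14.565): [(0, 24.4128) (37.8608, 15.9993) (40.3471, 19.8949) (34.1982, 32.1131) (13.1259, 55) (0, 55)]  |A|=990.0197
7. ⊥bis P0·P6 via (17.125,30.14): [(9.0824, 22.3945) (37.8608, 15.9993) (40.3471, 19.8949) (34.1982, 32.1131) (27.1371, 39.7823)]  |A|=377.9405
8. canonical 5-gon: [(9.0824, 22.3945) (37.8608, 15.9993) (40.3471, 19.8949) (34.1982, 32.1131) (27.1371, 39.7823)]
9. shoelace: 377.9405

Area of P0's cell: 377.9405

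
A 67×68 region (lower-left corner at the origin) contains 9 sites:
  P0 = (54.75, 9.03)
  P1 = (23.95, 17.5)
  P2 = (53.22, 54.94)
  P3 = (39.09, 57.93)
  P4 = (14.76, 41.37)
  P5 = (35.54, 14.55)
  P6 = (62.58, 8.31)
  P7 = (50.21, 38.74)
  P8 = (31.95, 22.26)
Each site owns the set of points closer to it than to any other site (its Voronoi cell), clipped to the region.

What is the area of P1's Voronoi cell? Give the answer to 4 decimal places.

Area of P1's cell: 725.1171

1. box [0,67]×[0,68]: [(0, 0) (67, 0) (67, 68) (0, 68)]
2. ⊥bis P1·P0 via (39.35,13.265): [(0, 0) (35.7021, 0) (54.4021, 68) (0, 68)]  |A|=3063.5445
3. ⊥bis P1·P2 via (38.585,36.22): [(0, 66.3851) (0, 0) (35.7021, 0) (44.4103, 31.6659)]  |A|=2039.3606
4. ⊥bis P1·P3 via (31.52,37.715): [(41.41, 34.0114) (0, 49.5184) (0, 0) (35.7021, 0) (44.4103, 31.6659)]  |A|=1690.1351
5. ⊥bis P1·P4 via (19.355,29.435): [(41.41, 34.0114) (36.2554, 35.9417) (0, 21.9833) (0, 0) (35.7021, 0) (44.4103, 31.6659)]  |A|=1190.9858
6. ⊥bis P1·P5 via (29.745,16.025): [(34.6578, 35.3266) (0, 21.9833) (0, 0) (25.6662, 0)]  |A|=834.296
7. ⊥bis P1·P6 via (43.265,12.905): [(34.6578, 35.3266) (0, 21.9833) (0, 0) (25.6662, 0)]  |A|=834.296
8. ⊥bis P1·P7 via (37.08,28.12): [(33.8424, 32.1228) (32.06, 34.3265) (0, 21.9833) (0, 0) (25.6662, 0)]  |A|=830.5423
9. ⊥bis P1·P8 via (27.95,19.88): [(29.8944, 16.6121) (21.7224, 30.3465) (0, 21.9833) (0, 0) (25.6662, 0)]  |A|=725.1171
10. canonical 5-gon: [(29.8944, 16.6121) (21.7224, 30.3465) (0, 21.9833) (0, 0) (25.6662, 0)]
11. shoelace: 725.1171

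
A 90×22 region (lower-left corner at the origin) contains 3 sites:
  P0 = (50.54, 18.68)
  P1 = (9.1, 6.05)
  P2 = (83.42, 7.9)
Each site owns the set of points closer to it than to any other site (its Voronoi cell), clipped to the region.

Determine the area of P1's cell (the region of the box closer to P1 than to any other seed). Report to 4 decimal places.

Area of P1's cell: 665.1925

1. box [0,90]×[0,22]: [(0, 0) (90, 0) (90, 22) (0, 22)]
2. ⊥bis P1·P0 via (29.82,12.365): [(0, 0) (33.5886, 0) (26.8835, 22) (0, 22)]  |A|=665.1925
3. ⊥bis P1·P2 via (46.26,6.975): [(0, 0) (33.5886, 0) (26.8835, 22) (0, 22)]  |A|=665.1925
4. canonical 4-gon: [(0, 0) (33.5886, 0) (26.8835, 22) (0, 22)]
5. shoelace: 665.1925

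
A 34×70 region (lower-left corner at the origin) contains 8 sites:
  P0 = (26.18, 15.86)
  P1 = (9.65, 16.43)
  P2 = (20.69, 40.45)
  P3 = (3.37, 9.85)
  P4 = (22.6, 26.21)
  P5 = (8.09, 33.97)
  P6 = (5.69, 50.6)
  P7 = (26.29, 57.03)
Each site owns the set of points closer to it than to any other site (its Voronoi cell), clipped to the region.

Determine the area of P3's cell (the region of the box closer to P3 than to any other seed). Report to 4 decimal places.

Area of P3's cell: 193.3656

1. box [0,34]×[0,70]: [(0, 0) (34, 0) (34, 70) (0, 70)]
2. ⊥bis P3·P0 via (14.775,12.855): [(0, 68.9312) (0, 0) (18.162, 0)]  |A|=625.9655
3. ⊥bis P3·P1 via (6.51,13.14): [(17.4513, 2.6975) (0, 19.3532) (0, 0) (18.162, 0)]  |A|=193.3656
4. ⊥bis P3·P2 via (12.03,25.15): [(17.4513, 2.6975) (0, 19.3532) (0, 0) (18.162, 0)]  |A|=193.3656
5. ⊥bis P3·P4 via (12.985,18.03): [(17.4513, 2.6975) (0, 19.3532) (0, 0) (18.162, 0)]  |A|=193.3656
6. ⊥bis P3·P5 via (5.73,21.91): [(17.4513, 2.6975) (0, 19.3532) (0, 0) (18.162, 0)]  |A|=193.3656
7. ⊥bis P3·P6 via (4.53,30.225): [(17.4513, 2.6975) (0, 19.3532) (0, 0) (18.162, 0)]  |A|=193.3656
8. ⊥bis P3·P7 via (14.83,33.44): [(17.4513, 2.6975) (0, 19.3532) (0, 0) (18.162, 0)]  |A|=193.3656
9. canonical 4-gon: [(17.4513, 2.6975) (0, 19.3532) (0, 0) (18.162, 0)]
10. shoelace: 193.3656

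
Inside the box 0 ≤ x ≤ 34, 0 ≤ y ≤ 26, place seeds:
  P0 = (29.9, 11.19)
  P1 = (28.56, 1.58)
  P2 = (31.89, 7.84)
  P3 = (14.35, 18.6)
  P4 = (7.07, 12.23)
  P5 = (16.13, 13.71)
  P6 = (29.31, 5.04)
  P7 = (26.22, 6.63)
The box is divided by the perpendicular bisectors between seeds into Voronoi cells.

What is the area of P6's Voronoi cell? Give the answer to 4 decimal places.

1. box [0,34]×[0,26]: [(0, 0) (34, 0) (34, 26) (0, 26)]
2. ⊥bis P6·P0 via (29.605,8.115): [(0, 10.9552) (0, 0) (34, 0) (34, 7.6934)]  |A|=317.0248
3. ⊥bis P6·P1 via (28.935,3.31): [(0, 10.9552) (0, 9.582) (34, 2.2121) (34, 7.6934)]  |A|=116.5246
4. ⊥bis P6·P2 via (30.6,6.44): [(28.6865, 8.2031) (0, 10.9552) (0, 9.582) (34, 2.2121) (34, 3.3071)]  |A|=104.8716
5. ⊥bis P6·P3 via (21.83,11.82): [(28.6865, 8.2031) (19.3624, 9.0976) (16.5498, 5.9947) (34, 2.2121) (34, 3.3071)]  |A|=60.8565
6. ⊥bis P6·P4 via (18.19,8.635): [(28.6865, 8.2031) (19.3624, 9.0976) (17.7725, 7.3436) (17.2849, 5.8353) (34, 2.2121) (34, 3.3071)]  |A|=60.2633
7. ⊥bis P6·P5 via (22.72,9.375): [(28.6865, 8.2031) (22.3491, 8.8111) (20.0038, 5.2459) (34, 2.2121) (34, 3.3071)]  |A|=48.7847
8. ⊥bis P6·P7 via (27.765,5.835): [(28.888, 8.0175) (26.7135, 3.7915) (34, 2.2121) (34, 3.3071)]  |A|=19.9123
9. canonical 4-gon: [(28.888, 8.0175) (26.7135, 3.7915) (34, 2.2121) (34, 3.3071)]
10. shoelace: 19.9123

Area of P6's cell: 19.9123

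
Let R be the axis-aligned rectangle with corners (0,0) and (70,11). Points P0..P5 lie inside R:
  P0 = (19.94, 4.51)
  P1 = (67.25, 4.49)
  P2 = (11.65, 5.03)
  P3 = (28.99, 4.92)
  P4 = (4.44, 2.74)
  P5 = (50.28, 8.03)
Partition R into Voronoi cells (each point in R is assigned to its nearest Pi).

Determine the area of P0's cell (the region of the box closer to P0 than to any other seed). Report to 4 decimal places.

1. box [0,70]×[0,11]: [(0, 0) (70, 0) (70, 11) (0, 11)]
2. ⊥bis P0·P1 via (43.595,4.5): [(0, 0) (43.5931, 0) (43.5977, 11) (0, 11)]  |A|=479.5497
3. ⊥bis P0·P2 via (15.795,4.77): [(15.4958, 0) (43.5931, 0) (43.5977, 11) (16.1858, 11)]  |A|=305.301
4. ⊥bis P0·P3 via (24.465,4.715): [(15.4958, 0) (24.6786, 0) (24.1803, 11) (16.1858, 11)]  |A|=94.4751
5. ⊥bis P0·P4 via (12.19,3.625): [(15.4958, 0) (24.6786, 0) (24.1803, 11) (16.1858, 11)]  |A|=94.4751
6. ⊥bis P0·P5 via (35.11,6.27): [(15.4958, 0) (24.6786, 0) (24.1803, 11) (16.1858, 11)]  |A|=94.4751
7. canonical 4-gon: [(15.4958, 0) (24.6786, 0) (24.1803, 11) (16.1858, 11)]
8. shoelace: 94.4751

Area of P0's cell: 94.4751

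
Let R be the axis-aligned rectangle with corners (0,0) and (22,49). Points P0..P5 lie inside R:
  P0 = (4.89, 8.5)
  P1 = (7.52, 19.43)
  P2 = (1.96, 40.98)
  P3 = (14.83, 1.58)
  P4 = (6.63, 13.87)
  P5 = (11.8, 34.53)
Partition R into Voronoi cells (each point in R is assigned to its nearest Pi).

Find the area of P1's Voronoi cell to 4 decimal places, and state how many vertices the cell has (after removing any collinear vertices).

1. box [0,22]×[0,49]: [(0, 0) (22, 0) (22, 49) (0, 49)]
2. ⊥bis P1·P0 via (6.205,13.965): [(0, 15.4581) (22, 10.1644) (22, 49) (0, 49)]  |A|=796.1532
3. ⊥bis P1·P2 via (4.74,30.205): [(0, 28.9821) (0, 15.4581) (22, 10.1644) (22, 34.6582)]  |A|=418.1956
4. ⊥bis P1·P3 via (11.175,10.505): [(0, 28.9821) (0, 15.4581) (14.6575, 11.9312) (22, 14.9381) (22, 34.6582)]  |A|=400.67
5. ⊥bis P1·P4 via (7.075,16.65): [(0, 28.9821) (0, 17.7825) (20.8111, 14.4512) (22, 14.9381) (22, 34.6582)]  |A|=347.1621
6. ⊥bis P1·P5 via (9.66,26.98): [(1.3593, 29.3328) (0, 28.9821) (0, 17.7825) (20.8111, 14.4512) (22, 14.9381) (22, 23.4823)]  |A|=231.8235
7. canonical 6-gon: [(1.3593, 29.3328) (0, 28.9821) (0, 17.7825) (20.8111, 14.4512) (22, 14.9381) (22, 23.4823)]
8. shoelace: 231.8235

Area of P1's cell: 231.8235 (6 vertices)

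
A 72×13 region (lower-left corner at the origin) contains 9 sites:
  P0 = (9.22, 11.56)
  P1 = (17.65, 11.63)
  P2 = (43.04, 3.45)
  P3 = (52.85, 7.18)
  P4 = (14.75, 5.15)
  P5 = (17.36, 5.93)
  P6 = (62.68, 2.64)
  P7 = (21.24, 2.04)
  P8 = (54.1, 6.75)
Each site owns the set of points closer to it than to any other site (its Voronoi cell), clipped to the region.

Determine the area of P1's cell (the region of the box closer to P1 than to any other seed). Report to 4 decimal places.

1. box [0,72]×[0,13]: [(0, 0) (72, 0) (72, 13) (0, 13)]
2. ⊥bis P1·P0 via (13.435,11.595): [(13.5313, 0) (72, 0) (72, 13) (13.4233, 13)]  |A|=760.795
3. ⊥bis P1·P2 via (30.345,7.54): [(13.5313, 0) (27.9158, 0) (32.1041, 13) (13.4233, 13)]  |A|=214.9242
4. ⊥bis P1·P3 via (35.25,9.405): [(13.5313, 0) (27.9158, 0) (32.1041, 13) (13.4233, 13)]  |A|=214.9242
5. ⊥bis P1·P4 via (16.2,8.39): [(13.4514, 9.6201) (28.8019, 2.7503) (32.1041, 13) (13.4233, 13)]  |A|=121.5815
6. ⊥bis P1·P5 via (17.505,8.78): [(13.4514, 9.6201) (15.0494, 8.9049) (30.531, 8.1173) (32.1041, 13) (13.4233, 13)]  |A|=79.3556
7. ⊥bis P1·P6 via (40.165,7.135): [(13.4514, 9.6201) (15.0494, 8.9049) (30.531, 8.1173) (32.1041, 13) (13.4233, 13)]  |A|=79.3556
8. ⊥bis P1·P7 via (19.445,6.835): [(13.4514, 9.6201) (15.0494, 8.9049) (23.7869, 8.4604) (31.5816, 11.3783) (32.1041, 13) (13.4233, 13)]  |A|=68.1791
9. ⊥bis P1·P8 via (35.875,9.19): [(13.4514, 9.6201) (15.0494, 8.9049) (23.7869, 8.4604) (31.5816, 11.3783) (32.1041, 13) (13.4233, 13)]  |A|=68.1791
10. canonical 6-gon: [(13.4514, 9.6201) (15.0494, 8.9049) (23.7869, 8.4604) (31.5816, 11.3783) (32.1041, 13) (13.4233, 13)]
11. shoelace: 68.1791

Area of P1's cell: 68.1791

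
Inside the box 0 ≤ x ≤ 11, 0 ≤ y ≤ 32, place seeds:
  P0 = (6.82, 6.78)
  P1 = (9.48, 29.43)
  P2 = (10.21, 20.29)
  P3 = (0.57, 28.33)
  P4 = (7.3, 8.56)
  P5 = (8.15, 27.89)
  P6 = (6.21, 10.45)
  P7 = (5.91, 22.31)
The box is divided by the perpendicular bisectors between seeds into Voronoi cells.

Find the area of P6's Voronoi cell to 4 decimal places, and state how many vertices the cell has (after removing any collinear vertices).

1. box [0,11]×[0,32]: [(0, 0) (11, 0) (11, 32) (0, 32)]
2. ⊥bis P6·P0 via (6.515,8.615): [(0, 7.5321) (11, 9.3605) (11, 32) (0, 32)]  |A|=259.0908
3. ⊥bis P6·P1 via (7.845,19.94): [(0, 21.2916) (0, 7.5321) (11, 9.3605) (11, 19.3964)]  |A|=130.8749
4. ⊥bis P6·P2 via (8.21,15.37): [(0, 18.7074) (0, 7.5321) (11, 9.3605) (11, 14.2359)]  |A|=88.2786
5. ⊥bis P6·P3 via (3.39,19.39): [(0.5357, 18.4896) (0, 18.3207) (0, 7.5321) (11, 9.3605) (11, 14.2359)]  |A|=88.1751
6. ⊥bis P6·P4 via (6.755,9.505): [(0.5357, 18.4896) (0, 18.3207) (0, 7.5321) (4.6841, 8.3107) (11, 11.9532) (11, 14.2359)]  |A|=79.9874
7. ⊥bis P6·P5 via (7.18,19.17): [(0.5357, 18.4896) (0, 18.3207) (0, 7.5321) (4.6841, 8.3107) (11, 11.9532) (11, 14.2359)]  |A|=79.9874
8. ⊥bis P6·P7 via (6.06,16.38): [(5.745, 16.372) (0, 16.2267) (0, 7.5321) (4.6841, 8.3107) (11, 11.9532) (11, 14.2359)]  |A|=72.9653
9. canonical 6-gon: [(5.745, 16.372) (0, 16.2267) (0, 7.5321) (4.6841, 8.3107) (11, 11.9532) (11, 14.2359)]
10. shoelace: 72.9653

Area of P6's cell: 72.9653 (6 vertices)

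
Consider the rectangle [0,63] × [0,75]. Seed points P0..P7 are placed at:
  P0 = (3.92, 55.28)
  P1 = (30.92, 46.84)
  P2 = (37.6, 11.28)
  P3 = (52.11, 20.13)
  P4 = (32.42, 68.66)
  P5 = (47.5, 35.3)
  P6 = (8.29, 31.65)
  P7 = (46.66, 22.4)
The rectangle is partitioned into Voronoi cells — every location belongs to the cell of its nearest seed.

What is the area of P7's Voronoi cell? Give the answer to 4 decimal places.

Area of P7's cell: 199.2421

1. box [0,63]×[0,75]: [(0, 0) (63, 0) (63, 75) (0, 75)]
2. ⊥bis P7·P0 via (25.29,38.84): [(0, 5.9661) (0, 0) (63, 0) (63, 75) (53.108, 75)]  |A|=2891.8736
3. ⊥bis P7·P1 via (38.79,34.62): [(5.599, 13.2442) (0, 5.9661) (0, 0) (63, 0) (63, 50.2119)]  |A|=1874.9978
4. ⊥bis P7·P2 via (42.13,16.84): [(28.4671, 27.9718) (62.799, 0) (63, 0) (63, 50.2119)]  |A|=869.7918
5. ⊥bis P7·P3 via (49.385,21.265): [(60.8706, 48.8405) (28.4671, 27.9718) (46.1707, 13.5478)]  |A|=418.4177
6. ⊥bis P7·P4 via (39.54,45.53): [(60.8706, 48.8405) (28.4671, 27.9718) (46.1707, 13.5478)]  |A|=418.4177
7. ⊥bis P7·P5 via (47.08,28.85): [(52.4, 28.5036) (31.4146, 29.8701) (28.4671, 27.9718) (46.1707, 13.5478)]  |A|=199.2421
8. ⊥bis P7·P6 via (27.475,27.025): [(52.4, 28.5036) (31.4146, 29.8701) (28.4671, 27.9718) (46.1707, 13.5478)]  |A|=199.2421
9. canonical 4-gon: [(52.4, 28.5036) (31.4146, 29.8701) (28.4671, 27.9718) (46.1707, 13.5478)]
10. shoelace: 199.2421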